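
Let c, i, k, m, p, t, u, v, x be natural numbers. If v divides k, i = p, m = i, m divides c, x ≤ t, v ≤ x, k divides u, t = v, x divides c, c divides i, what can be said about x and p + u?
x divides p + u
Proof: Since m = i and m divides c, i divides c. c divides i, so c = i. i = p, so c = p. x divides c, so x divides p. t = v and x ≤ t, hence x ≤ v. v ≤ x, so v = x. Since v divides k, x divides k. k divides u, so x divides u. x divides p, so x divides p + u.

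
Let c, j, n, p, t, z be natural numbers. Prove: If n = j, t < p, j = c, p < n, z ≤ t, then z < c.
z ≤ t and t < p, so z < p. Since n = j and j = c, n = c. Since p < n, p < c. z < p, so z < c.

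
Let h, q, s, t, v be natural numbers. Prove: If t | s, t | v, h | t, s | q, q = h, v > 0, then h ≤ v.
t | s and s | q, thus t | q. Because q = h, t | h. h | t, so t = h. t | v, so h | v. v > 0, so h ≤ v.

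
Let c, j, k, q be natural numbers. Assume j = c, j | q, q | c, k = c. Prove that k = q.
j = c and j | q, hence c | q. Since q | c, c = q. k = c, so k = q.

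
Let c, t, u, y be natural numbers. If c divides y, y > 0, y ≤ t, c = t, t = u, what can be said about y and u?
y = u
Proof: c = t and c divides y, so t divides y. y > 0, so t ≤ y. y ≤ t, so y = t. Since t = u, y = u.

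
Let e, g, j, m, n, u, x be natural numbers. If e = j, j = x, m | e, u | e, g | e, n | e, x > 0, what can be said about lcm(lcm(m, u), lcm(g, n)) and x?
lcm(lcm(m, u), lcm(g, n)) ≤ x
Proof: e = j and j = x, so e = x. m | e and u | e, so lcm(m, u) | e. g | e and n | e, thus lcm(g, n) | e. Since lcm(m, u) | e, lcm(lcm(m, u), lcm(g, n)) | e. e = x, so lcm(lcm(m, u), lcm(g, n)) | x. x > 0, so lcm(lcm(m, u), lcm(g, n)) ≤ x.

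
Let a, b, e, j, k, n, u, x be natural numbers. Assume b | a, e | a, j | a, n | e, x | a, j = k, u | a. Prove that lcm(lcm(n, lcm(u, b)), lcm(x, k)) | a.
n | e and e | a, hence n | a. From u | a and b | a, lcm(u, b) | a. n | a, so lcm(n, lcm(u, b)) | a. From j = k and j | a, k | a. Since x | a, lcm(x, k) | a. Since lcm(n, lcm(u, b)) | a, lcm(lcm(n, lcm(u, b)), lcm(x, k)) | a.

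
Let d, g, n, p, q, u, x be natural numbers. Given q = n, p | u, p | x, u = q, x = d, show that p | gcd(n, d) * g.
u = q and q = n, thus u = n. p | u, so p | n. x = d and p | x, hence p | d. p | n, so p | gcd(n, d). Then p | gcd(n, d) * g.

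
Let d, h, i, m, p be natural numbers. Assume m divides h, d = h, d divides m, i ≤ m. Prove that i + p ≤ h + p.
From d = h and d divides m, h divides m. From m divides h, m = h. i ≤ m, so i ≤ h. Then i + p ≤ h + p.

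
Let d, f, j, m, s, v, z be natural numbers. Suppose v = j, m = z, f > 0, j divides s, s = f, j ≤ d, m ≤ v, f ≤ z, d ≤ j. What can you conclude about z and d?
z = d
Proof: m = z and m ≤ v, thus z ≤ v. Since v = j, z ≤ j. s = f and j divides s, so j divides f. Since f > 0, j ≤ f. Since f ≤ z, j ≤ z. Since z ≤ j, z = j. j ≤ d and d ≤ j, thus j = d. Since z = j, z = d.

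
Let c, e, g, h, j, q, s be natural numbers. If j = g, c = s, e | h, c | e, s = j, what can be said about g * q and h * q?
g * q | h * q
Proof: Since s = j and j = g, s = g. From c = s and c | e, s | e. e | h, so s | h. Since s = g, g | h. Then g * q | h * q.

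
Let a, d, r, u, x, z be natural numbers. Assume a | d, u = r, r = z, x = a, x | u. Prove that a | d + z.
u = r and r = z, so u = z. From x = a and x | u, a | u. u = z, so a | z. a | d, so a | d + z.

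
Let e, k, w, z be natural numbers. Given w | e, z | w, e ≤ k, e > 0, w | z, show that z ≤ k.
w | z and z | w, so w = z. Since w | e and e > 0, w ≤ e. e ≤ k, so w ≤ k. w = z, so z ≤ k.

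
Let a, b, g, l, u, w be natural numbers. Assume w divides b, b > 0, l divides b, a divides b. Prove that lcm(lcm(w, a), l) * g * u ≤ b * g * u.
w divides b and a divides b, hence lcm(w, a) divides b. Since l divides b, lcm(lcm(w, a), l) divides b. b > 0, so lcm(lcm(w, a), l) ≤ b. By multiplying by a non-negative, lcm(lcm(w, a), l) * g ≤ b * g. By multiplying by a non-negative, lcm(lcm(w, a), l) * g * u ≤ b * g * u.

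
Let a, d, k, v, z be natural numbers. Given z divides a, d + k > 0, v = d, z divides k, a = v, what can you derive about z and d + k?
z ≤ d + k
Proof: Since a = v and v = d, a = d. z divides a, so z divides d. z divides k, so z divides d + k. d + k > 0, so z ≤ d + k.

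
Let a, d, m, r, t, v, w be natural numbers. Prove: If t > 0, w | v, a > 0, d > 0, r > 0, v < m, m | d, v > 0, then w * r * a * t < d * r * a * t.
w | v and v > 0, hence w ≤ v. Because v < m, w < m. m | d and d > 0, thus m ≤ d. Since w < m, w < d. r > 0, so w * r < d * r. Since a > 0, w * r * a < d * r * a. t > 0, so w * r * a * t < d * r * a * t.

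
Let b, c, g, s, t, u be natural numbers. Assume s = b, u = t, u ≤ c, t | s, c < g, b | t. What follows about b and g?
b < g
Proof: s = b and t | s, thus t | b. b | t, so t = b. u = t, so u = b. Since u ≤ c, b ≤ c. Since c < g, b < g.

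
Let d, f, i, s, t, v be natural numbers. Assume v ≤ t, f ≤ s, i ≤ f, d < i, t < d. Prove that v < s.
Because v ≤ t and t < d, v < d. i ≤ f and f ≤ s, hence i ≤ s. Since d < i, d < s. v < d, so v < s.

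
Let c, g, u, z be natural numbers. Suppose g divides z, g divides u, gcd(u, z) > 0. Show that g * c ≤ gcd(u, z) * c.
Since g divides u and g divides z, g divides gcd(u, z). gcd(u, z) > 0, so g ≤ gcd(u, z). By multiplying by a non-negative, g * c ≤ gcd(u, z) * c.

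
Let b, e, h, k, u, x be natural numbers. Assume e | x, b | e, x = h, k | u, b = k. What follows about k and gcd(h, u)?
k | gcd(h, u)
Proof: b | e and e | x, thus b | x. b = k, so k | x. x = h, so k | h. Since k | u, k | gcd(h, u).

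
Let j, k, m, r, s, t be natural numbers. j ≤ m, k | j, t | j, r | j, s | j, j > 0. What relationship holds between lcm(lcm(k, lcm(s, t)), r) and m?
lcm(lcm(k, lcm(s, t)), r) ≤ m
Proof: s | j and t | j, hence lcm(s, t) | j. Since k | j, lcm(k, lcm(s, t)) | j. r | j, so lcm(lcm(k, lcm(s, t)), r) | j. j > 0, so lcm(lcm(k, lcm(s, t)), r) ≤ j. Since j ≤ m, lcm(lcm(k, lcm(s, t)), r) ≤ m.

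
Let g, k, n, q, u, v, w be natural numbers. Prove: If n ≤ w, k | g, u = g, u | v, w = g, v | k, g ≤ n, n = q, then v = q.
v | k and k | g, hence v | g. u = g and u | v, hence g | v. Since v | g, v = g. From w = g and n ≤ w, n ≤ g. g ≤ n, so g = n. Since v = g, v = n. Since n = q, v = q.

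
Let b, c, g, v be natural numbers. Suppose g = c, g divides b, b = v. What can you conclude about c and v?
c divides v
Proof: b = v and g divides b, so g divides v. g = c, so c divides v.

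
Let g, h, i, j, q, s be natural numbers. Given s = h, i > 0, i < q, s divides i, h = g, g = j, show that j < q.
h = g and g = j, hence h = j. From s divides i and i > 0, s ≤ i. Since i < q, s < q. Since s = h, h < q. h = j, so j < q.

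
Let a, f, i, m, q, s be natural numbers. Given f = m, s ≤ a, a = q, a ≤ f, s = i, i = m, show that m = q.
s = i and s ≤ a, thus i ≤ a. From i = m, m ≤ a. f = m and a ≤ f, therefore a ≤ m. Because m ≤ a, m = a. Since a = q, m = q.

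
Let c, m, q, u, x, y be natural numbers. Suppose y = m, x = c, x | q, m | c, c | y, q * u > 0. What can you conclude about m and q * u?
m ≤ q * u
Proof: Since y = m and c | y, c | m. m | c, so c = m. x = c and x | q, hence c | q. From c = m, m | q. Then m | q * u. q * u > 0, so m ≤ q * u.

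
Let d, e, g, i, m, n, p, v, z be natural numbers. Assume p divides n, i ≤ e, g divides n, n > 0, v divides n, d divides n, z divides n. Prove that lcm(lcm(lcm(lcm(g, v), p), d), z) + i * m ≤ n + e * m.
Since g divides n and v divides n, lcm(g, v) divides n. From p divides n, lcm(lcm(g, v), p) divides n. d divides n, so lcm(lcm(lcm(g, v), p), d) divides n. Since z divides n, lcm(lcm(lcm(lcm(g, v), p), d), z) divides n. Since n > 0, lcm(lcm(lcm(lcm(g, v), p), d), z) ≤ n. i ≤ e. By multiplying by a non-negative, i * m ≤ e * m. lcm(lcm(lcm(lcm(g, v), p), d), z) ≤ n, so lcm(lcm(lcm(lcm(g, v), p), d), z) + i * m ≤ n + e * m.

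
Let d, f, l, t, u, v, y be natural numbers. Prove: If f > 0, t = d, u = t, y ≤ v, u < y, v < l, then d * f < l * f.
Because u = t and t = d, u = d. Since u < y and y ≤ v, u < v. Because v < l, u < l. Since u = d, d < l. Since f > 0, by multiplying by a positive, d * f < l * f.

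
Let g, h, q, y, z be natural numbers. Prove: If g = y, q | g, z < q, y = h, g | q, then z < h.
q | g and g | q, therefore q = g. g = y, so q = y. y = h, so q = h. z < q, so z < h.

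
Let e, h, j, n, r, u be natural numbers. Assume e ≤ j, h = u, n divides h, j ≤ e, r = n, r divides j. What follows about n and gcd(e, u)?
n divides gcd(e, u)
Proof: From j ≤ e and e ≤ j, j = e. Since r divides j, r divides e. r = n, so n divides e. h = u and n divides h, thus n divides u. Because n divides e, n divides gcd(e, u).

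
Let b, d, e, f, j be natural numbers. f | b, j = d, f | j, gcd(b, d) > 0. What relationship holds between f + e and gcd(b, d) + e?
f + e ≤ gcd(b, d) + e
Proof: j = d and f | j, so f | d. f | b, so f | gcd(b, d). gcd(b, d) > 0, so f ≤ gcd(b, d). Then f + e ≤ gcd(b, d) + e.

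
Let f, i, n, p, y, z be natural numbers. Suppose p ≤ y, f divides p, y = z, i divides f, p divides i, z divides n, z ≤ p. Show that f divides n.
Because y = z and p ≤ y, p ≤ z. z ≤ p, so z = p. Since p divides i and i divides f, p divides f. f divides p, so p = f. Because z = p, z = f. z divides n, so f divides n.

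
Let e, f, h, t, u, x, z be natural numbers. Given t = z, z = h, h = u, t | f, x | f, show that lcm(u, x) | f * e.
From t = z and z = h, t = h. h = u, so t = u. t | f, so u | f. x | f, so lcm(u, x) | f. Then lcm(u, x) | f * e.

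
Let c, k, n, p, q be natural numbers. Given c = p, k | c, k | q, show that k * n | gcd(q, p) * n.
From c = p and k | c, k | p. Since k | q, k | gcd(q, p). Then k * n | gcd(q, p) * n.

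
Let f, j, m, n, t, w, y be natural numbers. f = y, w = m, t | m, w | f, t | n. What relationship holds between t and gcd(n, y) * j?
t | gcd(n, y) * j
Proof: w = m and w | f, hence m | f. f = y, so m | y. t | m, so t | y. Because t | n, t | gcd(n, y). Then t | gcd(n, y) * j.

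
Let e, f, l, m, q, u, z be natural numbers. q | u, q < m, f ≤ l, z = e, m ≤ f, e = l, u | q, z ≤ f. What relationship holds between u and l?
u < l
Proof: q | u and u | q, hence q = u. z = e and z ≤ f, so e ≤ f. Since e = l, l ≤ f. Because f ≤ l, f = l. q < m and m ≤ f, thus q < f. Because f = l, q < l. Since q = u, u < l.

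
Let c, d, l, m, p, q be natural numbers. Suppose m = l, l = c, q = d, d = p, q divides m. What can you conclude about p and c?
p divides c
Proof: m = l and l = c, therefore m = c. q = d and d = p, thus q = p. Since q divides m, p divides m. Because m = c, p divides c.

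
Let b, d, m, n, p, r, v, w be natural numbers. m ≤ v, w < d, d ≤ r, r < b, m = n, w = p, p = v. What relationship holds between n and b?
n < b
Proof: Since m = n and m ≤ v, n ≤ v. w = p and p = v, thus w = v. From d ≤ r and r < b, d < b. w < d, so w < b. w = v, so v < b. From n ≤ v, n < b.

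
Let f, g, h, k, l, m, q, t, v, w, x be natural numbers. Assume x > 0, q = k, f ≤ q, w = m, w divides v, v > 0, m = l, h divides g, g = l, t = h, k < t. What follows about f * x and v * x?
f * x < v * x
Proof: Because q = k and f ≤ q, f ≤ k. Since t = h and k < t, k < h. f ≤ k, so f < h. g = l and h divides g, therefore h divides l. w = m and w divides v, thus m divides v. From m = l, l divides v. From h divides l, h divides v. Since v > 0, h ≤ v. Since f < h, f < v. Because x > 0, by multiplying by a positive, f * x < v * x.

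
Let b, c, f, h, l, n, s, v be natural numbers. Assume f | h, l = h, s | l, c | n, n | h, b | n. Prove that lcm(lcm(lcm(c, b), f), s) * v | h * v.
c | n and b | n, so lcm(c, b) | n. Since n | h, lcm(c, b) | h. f | h, so lcm(lcm(c, b), f) | h. l = h and s | l, thus s | h. Since lcm(lcm(c, b), f) | h, lcm(lcm(lcm(c, b), f), s) | h. Then lcm(lcm(lcm(c, b), f), s) * v | h * v.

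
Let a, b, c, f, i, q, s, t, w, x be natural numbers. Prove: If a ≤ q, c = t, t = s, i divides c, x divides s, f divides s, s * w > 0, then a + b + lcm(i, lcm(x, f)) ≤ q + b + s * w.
a ≤ q, thus a + b ≤ q + b. c = t and t = s, therefore c = s. i divides c, so i divides s. x divides s and f divides s, therefore lcm(x, f) divides s. Because i divides s, lcm(i, lcm(x, f)) divides s. Then lcm(i, lcm(x, f)) divides s * w. Since s * w > 0, lcm(i, lcm(x, f)) ≤ s * w. a + b ≤ q + b, so a + b + lcm(i, lcm(x, f)) ≤ q + b + s * w.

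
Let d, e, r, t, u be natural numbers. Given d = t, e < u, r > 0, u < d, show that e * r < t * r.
e < u and u < d, therefore e < d. Because d = t, e < t. Combined with r > 0, by multiplying by a positive, e * r < t * r.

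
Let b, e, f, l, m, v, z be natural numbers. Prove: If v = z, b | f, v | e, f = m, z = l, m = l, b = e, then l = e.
v = z and z = l, thus v = l. v | e, so l | e. From f = m and m = l, f = l. Since b | f, b | l. Since b = e, e | l. Since l | e, l = e.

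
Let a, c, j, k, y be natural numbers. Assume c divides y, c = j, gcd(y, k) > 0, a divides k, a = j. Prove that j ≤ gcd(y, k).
Because c = j and c divides y, j divides y. a = j and a divides k, hence j divides k. Because j divides y, j divides gcd(y, k). gcd(y, k) > 0, so j ≤ gcd(y, k).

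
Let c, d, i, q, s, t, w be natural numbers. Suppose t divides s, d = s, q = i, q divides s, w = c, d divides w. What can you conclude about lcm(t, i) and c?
lcm(t, i) divides c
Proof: From q = i and q divides s, i divides s. Since t divides s, lcm(t, i) divides s. w = c and d divides w, therefore d divides c. d = s, so s divides c. Since lcm(t, i) divides s, lcm(t, i) divides c.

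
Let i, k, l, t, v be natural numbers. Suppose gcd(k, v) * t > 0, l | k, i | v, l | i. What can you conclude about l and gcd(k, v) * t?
l ≤ gcd(k, v) * t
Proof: From l | i and i | v, l | v. l | k, so l | gcd(k, v). Then l | gcd(k, v) * t. Since gcd(k, v) * t > 0, l ≤ gcd(k, v) * t.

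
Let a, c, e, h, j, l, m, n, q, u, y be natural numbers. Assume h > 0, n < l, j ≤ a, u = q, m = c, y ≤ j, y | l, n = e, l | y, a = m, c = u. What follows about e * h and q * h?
e * h < q * h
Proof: c = u and u = q, hence c = q. Since l | y and y | l, l = y. From n < l, n < y. y ≤ j, so n < j. a = m and m = c, hence a = c. j ≤ a, so j ≤ c. Since n < j, n < c. n = e, so e < c. Since c = q, e < q. h > 0, so e * h < q * h.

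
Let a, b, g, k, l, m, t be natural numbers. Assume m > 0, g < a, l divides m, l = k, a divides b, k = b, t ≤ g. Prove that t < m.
Since t ≤ g and g < a, t < a. Since l = k and k = b, l = b. Since l divides m, b divides m. a divides b, so a divides m. Since m > 0, a ≤ m. t < a, so t < m.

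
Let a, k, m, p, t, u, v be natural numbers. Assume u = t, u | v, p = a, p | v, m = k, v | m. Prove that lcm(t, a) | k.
From u = t and u | v, t | v. p = a and p | v, thus a | v. Since t | v, lcm(t, a) | v. m = k and v | m, hence v | k. Since lcm(t, a) | v, lcm(t, a) | k.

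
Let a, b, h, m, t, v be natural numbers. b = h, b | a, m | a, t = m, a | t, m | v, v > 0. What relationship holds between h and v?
h ≤ v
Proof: Since b = h and b | a, h | a. t = m and a | t, thus a | m. m | a, so m = a. Because m | v, a | v. Since h | a, h | v. Since v > 0, h ≤ v.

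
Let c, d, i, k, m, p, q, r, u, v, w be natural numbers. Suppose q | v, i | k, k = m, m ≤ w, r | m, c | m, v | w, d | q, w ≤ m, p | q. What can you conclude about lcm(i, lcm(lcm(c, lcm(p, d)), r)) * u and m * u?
lcm(i, lcm(lcm(c, lcm(p, d)), r)) * u | m * u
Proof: k = m and i | k, so i | m. Since p | q and d | q, lcm(p, d) | q. q | v, so lcm(p, d) | v. w ≤ m and m ≤ w, thus w = m. v | w, so v | m. From lcm(p, d) | v, lcm(p, d) | m. Since c | m, lcm(c, lcm(p, d)) | m. From r | m, lcm(lcm(c, lcm(p, d)), r) | m. Since i | m, lcm(i, lcm(lcm(c, lcm(p, d)), r)) | m. Then lcm(i, lcm(lcm(c, lcm(p, d)), r)) * u | m * u.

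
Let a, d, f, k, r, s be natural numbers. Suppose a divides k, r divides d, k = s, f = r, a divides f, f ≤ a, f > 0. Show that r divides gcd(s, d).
Because a divides f and f > 0, a ≤ f. f ≤ a, so a = f. Because f = r, a = r. From k = s and a divides k, a divides s. a = r, so r divides s. Since r divides d, r divides gcd(s, d).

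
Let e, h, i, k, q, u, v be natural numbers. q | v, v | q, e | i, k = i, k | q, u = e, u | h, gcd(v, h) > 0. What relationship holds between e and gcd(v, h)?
e ≤ gcd(v, h)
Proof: Since q | v and v | q, q = v. Since k = i and k | q, i | q. e | i, so e | q. Since q = v, e | v. u = e and u | h, so e | h. e | v, so e | gcd(v, h). gcd(v, h) > 0, so e ≤ gcd(v, h).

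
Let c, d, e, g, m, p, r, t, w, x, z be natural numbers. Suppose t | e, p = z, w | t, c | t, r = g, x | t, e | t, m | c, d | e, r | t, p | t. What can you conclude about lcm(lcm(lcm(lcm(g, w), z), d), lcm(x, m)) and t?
lcm(lcm(lcm(lcm(g, w), z), d), lcm(x, m)) | t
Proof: Since r = g and r | t, g | t. Because w | t, lcm(g, w) | t. p = z and p | t, so z | t. Since lcm(g, w) | t, lcm(lcm(g, w), z) | t. e | t and t | e, thus e = t. Since d | e, d | t. Since lcm(lcm(g, w), z) | t, lcm(lcm(lcm(g, w), z), d) | t. m | c and c | t, hence m | t. x | t, so lcm(x, m) | t. Because lcm(lcm(lcm(g, w), z), d) | t, lcm(lcm(lcm(lcm(g, w), z), d), lcm(x, m)) | t.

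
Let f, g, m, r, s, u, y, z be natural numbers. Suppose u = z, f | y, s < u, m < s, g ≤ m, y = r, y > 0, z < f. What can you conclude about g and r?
g < r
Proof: From g ≤ m and m < s, g < s. u = z and s < u, therefore s < z. Since g < s, g < z. Since f | y and y > 0, f ≤ y. Since z < f, z < y. y = r, so z < r. From g < z, g < r.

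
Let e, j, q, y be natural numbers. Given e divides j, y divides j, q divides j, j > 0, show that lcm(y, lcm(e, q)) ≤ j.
e divides j and q divides j, thus lcm(e, q) divides j. y divides j, so lcm(y, lcm(e, q)) divides j. j > 0, so lcm(y, lcm(e, q)) ≤ j.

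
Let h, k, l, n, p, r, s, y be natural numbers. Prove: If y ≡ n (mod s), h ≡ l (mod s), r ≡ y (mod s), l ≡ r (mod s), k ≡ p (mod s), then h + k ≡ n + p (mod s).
Because h ≡ l (mod s) and l ≡ r (mod s), h ≡ r (mod s). Since r ≡ y (mod s), h ≡ y (mod s). Since y ≡ n (mod s), h ≡ n (mod s). k ≡ p (mod s), so h + k ≡ n + p (mod s).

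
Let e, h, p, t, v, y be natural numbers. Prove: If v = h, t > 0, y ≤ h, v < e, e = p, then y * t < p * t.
v = h and v < e, so h < e. y ≤ h, so y < e. Since e = p, y < p. Since t > 0, by multiplying by a positive, y * t < p * t.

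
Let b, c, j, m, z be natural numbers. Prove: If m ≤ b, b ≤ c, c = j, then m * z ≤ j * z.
m ≤ b and b ≤ c, hence m ≤ c. Since c = j, m ≤ j. Then m * z ≤ j * z.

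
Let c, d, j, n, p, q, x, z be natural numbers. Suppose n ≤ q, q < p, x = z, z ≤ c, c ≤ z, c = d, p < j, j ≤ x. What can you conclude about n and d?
n < d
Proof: n ≤ q and q < p, so n < p. z ≤ c and c ≤ z, therefore z = c. From x = z, x = c. Because c = d, x = d. From p < j and j ≤ x, p < x. Since x = d, p < d. n < p, so n < d.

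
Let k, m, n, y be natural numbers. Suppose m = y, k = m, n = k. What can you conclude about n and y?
n = y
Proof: From n = k and k = m, n = m. Because m = y, n = y.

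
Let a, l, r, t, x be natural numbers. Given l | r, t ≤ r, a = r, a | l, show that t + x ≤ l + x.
a = r and a | l, so r | l. l | r, so r = l. Since t ≤ r, t ≤ l. Then t + x ≤ l + x.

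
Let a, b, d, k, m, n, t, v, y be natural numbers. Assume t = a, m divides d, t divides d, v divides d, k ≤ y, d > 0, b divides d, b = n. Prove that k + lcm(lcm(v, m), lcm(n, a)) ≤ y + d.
v divides d and m divides d, thus lcm(v, m) divides d. b = n and b divides d, so n divides d. t = a and t divides d, therefore a divides d. Since n divides d, lcm(n, a) divides d. lcm(v, m) divides d, so lcm(lcm(v, m), lcm(n, a)) divides d. Since d > 0, lcm(lcm(v, m), lcm(n, a)) ≤ d. From k ≤ y, k + lcm(lcm(v, m), lcm(n, a)) ≤ y + d.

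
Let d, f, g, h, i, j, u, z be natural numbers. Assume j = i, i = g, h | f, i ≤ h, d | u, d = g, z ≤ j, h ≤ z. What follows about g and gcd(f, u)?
g | gcd(f, u)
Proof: From h ≤ z and z ≤ j, h ≤ j. j = i, so h ≤ i. Since i ≤ h, h = i. Since i = g, h = g. h | f, so g | f. d = g and d | u, therefore g | u. g | f, so g | gcd(f, u).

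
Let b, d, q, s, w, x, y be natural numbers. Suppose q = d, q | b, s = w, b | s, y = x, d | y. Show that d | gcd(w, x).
q = d and q | b, therefore d | b. Since s = w and b | s, b | w. d | b, so d | w. y = x and d | y, so d | x. d | w, so d | gcd(w, x).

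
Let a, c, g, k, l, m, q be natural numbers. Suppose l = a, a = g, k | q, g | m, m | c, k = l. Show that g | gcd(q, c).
k = l and l = a, thus k = a. k | q, so a | q. a = g, so g | q. From g | m and m | c, g | c. g | q, so g | gcd(q, c).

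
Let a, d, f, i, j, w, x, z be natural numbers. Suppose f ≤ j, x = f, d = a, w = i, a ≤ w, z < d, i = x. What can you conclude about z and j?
z < j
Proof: From d = a and z < d, z < a. From w = i and i = x, w = x. Since x = f, w = f. a ≤ w, so a ≤ f. Since f ≤ j, a ≤ j. Since z < a, z < j.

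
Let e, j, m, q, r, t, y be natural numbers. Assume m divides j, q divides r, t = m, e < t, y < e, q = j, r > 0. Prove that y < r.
Because t = m and e < t, e < m. From y < e, y < m. Because q = j and q divides r, j divides r. From m divides j, m divides r. r > 0, so m ≤ r. Since y < m, y < r.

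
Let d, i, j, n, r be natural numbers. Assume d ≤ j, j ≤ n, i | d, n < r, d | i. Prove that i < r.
d | i and i | d, therefore d = i. d ≤ j, so i ≤ j. j ≤ n and n < r, therefore j < r. i ≤ j, so i < r.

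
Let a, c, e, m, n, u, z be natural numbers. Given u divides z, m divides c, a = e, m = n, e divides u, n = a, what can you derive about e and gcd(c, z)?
e divides gcd(c, z)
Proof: m = n and n = a, so m = a. a = e, so m = e. m divides c, so e divides c. Since e divides u and u divides z, e divides z. e divides c, so e divides gcd(c, z).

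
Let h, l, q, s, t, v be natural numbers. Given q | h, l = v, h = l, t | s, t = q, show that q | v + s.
Since h = l and l = v, h = v. Since q | h, q | v. t = q and t | s, thus q | s. Since q | v, q | v + s.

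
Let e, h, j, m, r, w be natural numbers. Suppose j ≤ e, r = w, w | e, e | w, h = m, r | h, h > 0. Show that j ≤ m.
w | e and e | w, therefore w = e. Since r = w, r = e. From r | h and h > 0, r ≤ h. From h = m, r ≤ m. r = e, so e ≤ m. j ≤ e, so j ≤ m.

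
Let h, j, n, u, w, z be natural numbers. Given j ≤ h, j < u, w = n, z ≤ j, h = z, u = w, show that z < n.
u = w and w = n, so u = n. h = z and j ≤ h, so j ≤ z. z ≤ j, so j = z. j < u, so z < u. u = n, so z < n.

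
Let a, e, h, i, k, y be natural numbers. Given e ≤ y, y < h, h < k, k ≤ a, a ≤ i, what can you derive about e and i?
e < i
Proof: e ≤ y and y < h, so e < h. h < k and k ≤ a, thus h < a. Since e < h, e < a. Since a ≤ i, e < i.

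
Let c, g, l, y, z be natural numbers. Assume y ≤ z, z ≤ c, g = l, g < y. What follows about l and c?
l < c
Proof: g = l and g < y, so l < y. From y ≤ z, l < z. Since z ≤ c, l < c.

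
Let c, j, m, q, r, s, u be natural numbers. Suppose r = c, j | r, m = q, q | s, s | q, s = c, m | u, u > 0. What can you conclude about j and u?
j ≤ u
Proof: Since r = c and j | r, j | c. q | s and s | q, so q = s. s = c, so q = c. Since m = q, m = c. Since m | u, c | u. Since j | c, j | u. u > 0, so j ≤ u.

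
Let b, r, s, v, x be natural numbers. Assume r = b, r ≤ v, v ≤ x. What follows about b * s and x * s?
b * s ≤ x * s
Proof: r ≤ v and v ≤ x, so r ≤ x. r = b, so b ≤ x. Then b * s ≤ x * s.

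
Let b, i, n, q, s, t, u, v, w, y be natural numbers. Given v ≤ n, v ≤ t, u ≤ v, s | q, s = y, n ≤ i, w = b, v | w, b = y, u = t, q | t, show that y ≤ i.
Since w = b and b = y, w = y. v | w, so v | y. u = t and u ≤ v, hence t ≤ v. v ≤ t, so t = v. s = y and s | q, thus y | q. q | t, so y | t. Since t = v, y | v. v | y, so v = y. Since v ≤ n and n ≤ i, v ≤ i. v = y, so y ≤ i.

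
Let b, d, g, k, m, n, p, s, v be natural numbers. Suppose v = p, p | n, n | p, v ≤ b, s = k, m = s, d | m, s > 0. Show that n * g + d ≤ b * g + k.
Because p | n and n | p, p = n. v = p, so v = n. v ≤ b, so n ≤ b. Then n * g ≤ b * g. Because m = s and d | m, d | s. Since s > 0, d ≤ s. Since s = k, d ≤ k. Since n * g ≤ b * g, n * g + d ≤ b * g + k.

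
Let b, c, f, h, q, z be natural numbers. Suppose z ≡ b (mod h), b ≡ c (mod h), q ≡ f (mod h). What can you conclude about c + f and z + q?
c + f ≡ z + q (mod h)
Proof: z ≡ b (mod h) and b ≡ c (mod h), hence z ≡ c (mod h). Since q ≡ f (mod h), by adding congruences, z + q ≡ c + f (mod h). Then c + f ≡ z + q (mod h).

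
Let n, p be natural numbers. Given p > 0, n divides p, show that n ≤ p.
n divides p and p > 0. By divisors are at most what they divide, n ≤ p.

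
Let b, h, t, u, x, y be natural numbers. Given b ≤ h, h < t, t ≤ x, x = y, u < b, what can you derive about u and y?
u < y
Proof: b ≤ h and h < t, so b < t. Since u < b, u < t. t ≤ x, so u < x. x = y, so u < y.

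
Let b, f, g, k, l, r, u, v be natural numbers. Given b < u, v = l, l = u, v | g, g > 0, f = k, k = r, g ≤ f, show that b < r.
v = l and l = u, therefore v = u. v | g, so u | g. Since g > 0, u ≤ g. f = k and k = r, therefore f = r. From g ≤ f, g ≤ r. Since u ≤ g, u ≤ r. Because b < u, b < r.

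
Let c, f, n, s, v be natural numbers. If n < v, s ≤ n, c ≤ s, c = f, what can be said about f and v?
f < v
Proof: From s ≤ n and n < v, s < v. From c ≤ s, c < v. Since c = f, f < v.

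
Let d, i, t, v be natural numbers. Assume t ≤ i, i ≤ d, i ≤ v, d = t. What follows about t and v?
t ≤ v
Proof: d = t and i ≤ d, so i ≤ t. Since t ≤ i, i = t. Since i ≤ v, t ≤ v.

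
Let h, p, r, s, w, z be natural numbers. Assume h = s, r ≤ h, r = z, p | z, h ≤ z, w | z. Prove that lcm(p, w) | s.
Because r = z and r ≤ h, z ≤ h. Because h ≤ z, z = h. h = s, so z = s. p | z and w | z, so lcm(p, w) | z. Since z = s, lcm(p, w) | s.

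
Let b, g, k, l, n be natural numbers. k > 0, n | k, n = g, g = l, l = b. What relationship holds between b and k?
b ≤ k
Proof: Since g = l and l = b, g = b. n = g and n | k, so g | k. From k > 0, g ≤ k. g = b, so b ≤ k.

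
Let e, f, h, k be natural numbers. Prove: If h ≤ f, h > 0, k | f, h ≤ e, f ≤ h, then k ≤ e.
f ≤ h and h ≤ f, thus f = h. k | f, so k | h. Since h > 0, k ≤ h. Since h ≤ e, k ≤ e.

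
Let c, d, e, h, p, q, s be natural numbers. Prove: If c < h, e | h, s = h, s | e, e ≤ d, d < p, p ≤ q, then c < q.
From s = h and s | e, h | e. e | h, so e = h. Because e ≤ d and d < p, e < p. Because e = h, h < p. From c < h, c < p. Since p ≤ q, c < q.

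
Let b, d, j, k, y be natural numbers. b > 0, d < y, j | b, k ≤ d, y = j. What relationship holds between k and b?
k < b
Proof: From k ≤ d and d < y, k < y. Since y = j, k < j. From j | b and b > 0, j ≤ b. Since k < j, k < b.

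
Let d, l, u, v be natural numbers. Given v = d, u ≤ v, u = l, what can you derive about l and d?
l ≤ d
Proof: Since u = l and u ≤ v, l ≤ v. Since v = d, l ≤ d.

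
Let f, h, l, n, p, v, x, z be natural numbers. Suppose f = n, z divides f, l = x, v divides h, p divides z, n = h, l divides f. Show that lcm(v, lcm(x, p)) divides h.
Because f = n and n = h, f = h. l = x and l divides f, hence x divides f. p divides z and z divides f, hence p divides f. x divides f, so lcm(x, p) divides f. Since f = h, lcm(x, p) divides h. Since v divides h, lcm(v, lcm(x, p)) divides h.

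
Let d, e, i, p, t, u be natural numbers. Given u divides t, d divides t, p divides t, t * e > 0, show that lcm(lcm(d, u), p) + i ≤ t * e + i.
d divides t and u divides t, so lcm(d, u) divides t. p divides t, so lcm(lcm(d, u), p) divides t. Then lcm(lcm(d, u), p) divides t * e. Since t * e > 0, lcm(lcm(d, u), p) ≤ t * e. Then lcm(lcm(d, u), p) + i ≤ t * e + i.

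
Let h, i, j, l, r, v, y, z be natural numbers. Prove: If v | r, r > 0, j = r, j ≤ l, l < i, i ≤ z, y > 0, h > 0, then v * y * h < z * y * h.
Because v | r and r > 0, v ≤ r. j = r and j ≤ l, so r ≤ l. Since v ≤ r, v ≤ l. Because l < i and i ≤ z, l < z. v ≤ l, so v < z. y > 0, so v * y < z * y. Since h > 0, v * y * h < z * y * h.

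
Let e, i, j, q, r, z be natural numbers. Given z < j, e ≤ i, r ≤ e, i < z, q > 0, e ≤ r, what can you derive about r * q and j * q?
r * q < j * q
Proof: From e ≤ r and r ≤ e, e = r. Because e ≤ i and i < z, e < z. z < j, so e < j. From e = r, r < j. Combined with q > 0, by multiplying by a positive, r * q < j * q.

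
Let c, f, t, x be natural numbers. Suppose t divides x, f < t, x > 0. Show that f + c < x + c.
Since t divides x and x > 0, t ≤ x. f < t, so f < x. Then f + c < x + c.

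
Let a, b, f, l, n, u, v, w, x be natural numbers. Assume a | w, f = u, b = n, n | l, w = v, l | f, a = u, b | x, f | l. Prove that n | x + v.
Because b = n and b | x, n | x. l | f and f | l, thus l = f. f = u, so l = u. n | l, so n | u. Since a = u and a | w, u | w. w = v, so u | v. Since n | u, n | v. From n | x, n | x + v.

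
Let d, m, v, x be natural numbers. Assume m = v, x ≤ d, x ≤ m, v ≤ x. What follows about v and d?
v ≤ d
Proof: Since m = v and x ≤ m, x ≤ v. Since v ≤ x, x = v. Since x ≤ d, v ≤ d.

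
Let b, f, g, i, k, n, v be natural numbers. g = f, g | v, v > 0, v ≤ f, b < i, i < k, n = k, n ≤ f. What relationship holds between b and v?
b < v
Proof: Because g = f and g | v, f | v. v > 0, so f ≤ v. Since v ≤ f, f = v. n = k and n ≤ f, thus k ≤ f. i < k, so i < f. Since b < i, b < f. f = v, so b < v.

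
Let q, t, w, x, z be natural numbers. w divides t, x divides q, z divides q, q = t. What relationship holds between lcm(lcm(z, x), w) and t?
lcm(lcm(z, x), w) divides t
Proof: z divides q and x divides q, therefore lcm(z, x) divides q. q = t, so lcm(z, x) divides t. w divides t, so lcm(lcm(z, x), w) divides t.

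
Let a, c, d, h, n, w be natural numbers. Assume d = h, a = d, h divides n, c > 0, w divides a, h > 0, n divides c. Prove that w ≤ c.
a = d and d = h, thus a = h. w divides a, so w divides h. Since h > 0, w ≤ h. Because h divides n and n divides c, h divides c. c > 0, so h ≤ c. w ≤ h, so w ≤ c.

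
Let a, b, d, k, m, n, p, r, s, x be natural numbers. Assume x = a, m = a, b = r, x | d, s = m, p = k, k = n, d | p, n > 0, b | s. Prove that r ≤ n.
s = m and m = a, hence s = a. Because b | s, b | a. x = a and x | d, hence a | d. p = k and d | p, hence d | k. Since k = n, d | n. a | d, so a | n. From b | a, b | n. From b = r, r | n. n > 0, so r ≤ n.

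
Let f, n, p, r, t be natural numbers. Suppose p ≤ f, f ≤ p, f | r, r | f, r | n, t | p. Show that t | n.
Because p ≤ f and f ≤ p, p = f. From f | r and r | f, f = r. p = f, so p = r. t | p, so t | r. Since r | n, t | n.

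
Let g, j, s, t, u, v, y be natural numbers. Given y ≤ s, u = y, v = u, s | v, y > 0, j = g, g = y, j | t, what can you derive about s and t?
s | t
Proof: From v = u and s | v, s | u. u = y, so s | y. y > 0, so s ≤ y. Since y ≤ s, y = s. Because j = g and g = y, j = y. Since j | t, y | t. From y = s, s | t.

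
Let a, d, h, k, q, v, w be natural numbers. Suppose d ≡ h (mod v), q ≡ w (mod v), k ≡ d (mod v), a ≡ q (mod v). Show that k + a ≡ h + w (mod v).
k ≡ d (mod v) and d ≡ h (mod v), thus k ≡ h (mod v). a ≡ q (mod v) and q ≡ w (mod v), hence a ≡ w (mod v). Because k ≡ h (mod v), k + a ≡ h + w (mod v).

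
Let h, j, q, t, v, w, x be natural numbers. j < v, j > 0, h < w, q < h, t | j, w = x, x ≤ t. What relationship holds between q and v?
q < v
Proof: w = x and h < w, so h < x. Since x ≤ t, h < t. q < h, so q < t. Because t | j and j > 0, t ≤ j. From j < v, t < v. From q < t, q < v.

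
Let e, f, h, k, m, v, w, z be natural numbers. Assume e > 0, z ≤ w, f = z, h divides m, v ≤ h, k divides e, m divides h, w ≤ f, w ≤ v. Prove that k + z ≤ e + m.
k divides e and e > 0, hence k ≤ e. Because f = z and w ≤ f, w ≤ z. Since z ≤ w, w = z. From h divides m and m divides h, h = m. w ≤ v and v ≤ h, so w ≤ h. Since h = m, w ≤ m. Since w = z, z ≤ m. k ≤ e, so k + z ≤ e + m.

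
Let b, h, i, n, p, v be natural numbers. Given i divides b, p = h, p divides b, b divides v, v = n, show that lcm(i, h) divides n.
From p = h and p divides b, h divides b. Since i divides b, lcm(i, h) divides b. v = n and b divides v, so b divides n. lcm(i, h) divides b, so lcm(i, h) divides n.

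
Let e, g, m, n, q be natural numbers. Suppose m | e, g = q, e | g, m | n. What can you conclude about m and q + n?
m | q + n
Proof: g = q and e | g, so e | q. m | e, so m | q. m | n, so m | q + n.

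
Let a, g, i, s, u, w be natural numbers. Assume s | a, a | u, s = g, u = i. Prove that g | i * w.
s | a and a | u, hence s | u. s = g, so g | u. Because u = i, g | i. Then g | i * w.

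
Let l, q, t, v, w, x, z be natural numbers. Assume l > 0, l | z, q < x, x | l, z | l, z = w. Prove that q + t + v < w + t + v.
Since l | z and z | l, l = z. z = w, so l = w. From x | l and l > 0, x ≤ l. Since q < x, q < l. Since l = w, q < w. Then q + t < w + t. Then q + t + v < w + t + v.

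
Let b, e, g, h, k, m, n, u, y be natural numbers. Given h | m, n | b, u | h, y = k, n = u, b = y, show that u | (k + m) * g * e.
b = y and y = k, therefore b = k. From n = u and n | b, u | b. Because b = k, u | k. Because u | h and h | m, u | m. u | k, so u | k + m. Then u | (k + m) * g. Then u | (k + m) * g * e.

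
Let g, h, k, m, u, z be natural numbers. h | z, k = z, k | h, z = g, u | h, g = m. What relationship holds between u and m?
u | m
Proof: Since z = g and g = m, z = m. k = z and k | h, hence z | h. Since h | z, h = z. Since u | h, u | z. Since z = m, u | m.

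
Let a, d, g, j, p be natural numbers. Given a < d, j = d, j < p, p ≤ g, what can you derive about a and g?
a < g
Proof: Because j = d and j < p, d < p. Since p ≤ g, d < g. a < d, so a < g.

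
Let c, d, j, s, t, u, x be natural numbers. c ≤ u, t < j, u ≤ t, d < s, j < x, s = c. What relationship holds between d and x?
d < x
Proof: Since s = c and d < s, d < c. From c ≤ u and u ≤ t, c ≤ t. t < j and j < x, so t < x. Since c ≤ t, c < x. Since d < c, d < x.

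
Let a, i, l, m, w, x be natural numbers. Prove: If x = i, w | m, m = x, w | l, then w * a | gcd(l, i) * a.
Since m = x and x = i, m = i. w | m, so w | i. w | l, so w | gcd(l, i). Then w * a | gcd(l, i) * a.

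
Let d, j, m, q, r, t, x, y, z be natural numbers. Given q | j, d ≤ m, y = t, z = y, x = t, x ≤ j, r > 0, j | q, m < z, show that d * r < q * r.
Since z = y and y = t, z = t. Since d ≤ m and m < z, d < z. Since z = t, d < t. j | q and q | j, so j = q. Because x = t and x ≤ j, t ≤ j. Since j = q, t ≤ q. Since d < t, d < q. r > 0, so d * r < q * r.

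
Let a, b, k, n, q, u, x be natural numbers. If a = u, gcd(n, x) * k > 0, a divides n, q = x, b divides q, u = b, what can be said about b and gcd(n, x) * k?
b ≤ gcd(n, x) * k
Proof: a = u and u = b, therefore a = b. Since a divides n, b divides n. Because q = x and b divides q, b divides x. b divides n, so b divides gcd(n, x). Then b divides gcd(n, x) * k. gcd(n, x) * k > 0, so b ≤ gcd(n, x) * k.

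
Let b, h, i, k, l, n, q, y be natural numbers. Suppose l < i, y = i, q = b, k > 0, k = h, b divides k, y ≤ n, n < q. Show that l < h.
Since y = i and y ≤ n, i ≤ n. q = b and n < q, thus n < b. i ≤ n, so i < b. Because b divides k and k > 0, b ≤ k. Since k = h, b ≤ h. Because i < b, i < h. l < i, so l < h.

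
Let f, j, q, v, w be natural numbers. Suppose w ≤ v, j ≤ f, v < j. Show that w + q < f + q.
v < j and j ≤ f, hence v < f. Since w ≤ v, w < f. Then w + q < f + q.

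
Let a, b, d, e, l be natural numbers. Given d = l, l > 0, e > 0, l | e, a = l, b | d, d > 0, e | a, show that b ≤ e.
From l | e and e > 0, l ≤ e. From a = l and e | a, e | l. Since l > 0, e ≤ l. Since l ≤ e, l = e. d = l, so d = e. From b | d and d > 0, b ≤ d. Because d = e, b ≤ e.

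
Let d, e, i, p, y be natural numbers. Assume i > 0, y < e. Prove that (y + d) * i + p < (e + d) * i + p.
y < e, thus y + d < e + d. Since i > 0, by multiplying by a positive, (y + d) * i < (e + d) * i. Then (y + d) * i + p < (e + d) * i + p.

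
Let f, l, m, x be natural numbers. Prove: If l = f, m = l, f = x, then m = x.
m = l and l = f, so m = f. f = x, so m = x.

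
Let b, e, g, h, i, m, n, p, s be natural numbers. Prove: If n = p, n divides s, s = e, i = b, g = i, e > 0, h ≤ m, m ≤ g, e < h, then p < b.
Because g = i and i = b, g = b. Because s = e and n divides s, n divides e. Since e > 0, n ≤ e. e < h and h ≤ m, hence e < m. n ≤ e, so n < m. Since m ≤ g, n < g. n = p, so p < g. Since g = b, p < b.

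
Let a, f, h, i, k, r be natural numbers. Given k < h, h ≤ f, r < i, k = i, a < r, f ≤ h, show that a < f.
h ≤ f and f ≤ h, so h = f. a < r and r < i, therefore a < i. Because k = i and k < h, i < h. Since a < i, a < h. Since h = f, a < f.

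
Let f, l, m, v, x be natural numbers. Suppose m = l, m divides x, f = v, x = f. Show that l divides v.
From x = f and f = v, x = v. Since m = l and m divides x, l divides x. x = v, so l divides v.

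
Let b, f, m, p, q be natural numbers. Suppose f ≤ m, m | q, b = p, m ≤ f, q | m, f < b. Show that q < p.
Because m | q and q | m, m = q. From f ≤ m and m ≤ f, f = m. From b = p and f < b, f < p. Since f = m, m < p. Since m = q, q < p.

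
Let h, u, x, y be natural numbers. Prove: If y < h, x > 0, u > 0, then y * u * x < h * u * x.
y < h and u > 0. By multiplying by a positive, y * u < h * u. Since x > 0, by multiplying by a positive, y * u * x < h * u * x.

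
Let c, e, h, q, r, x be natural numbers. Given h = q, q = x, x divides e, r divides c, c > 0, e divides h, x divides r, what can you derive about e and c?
e ≤ c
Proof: From h = q and q = x, h = x. Since e divides h, e divides x. x divides e, so x = e. x divides r and r divides c, thus x divides c. Since c > 0, x ≤ c. x = e, so e ≤ c.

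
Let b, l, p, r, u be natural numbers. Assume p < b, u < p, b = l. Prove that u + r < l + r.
From b = l and p < b, p < l. Since u < p, u < l. Then u + r < l + r.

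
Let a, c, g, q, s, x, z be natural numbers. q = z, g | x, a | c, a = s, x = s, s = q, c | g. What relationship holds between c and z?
c = z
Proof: Since x = s and g | x, g | s. c | g, so c | s. Because a = s and a | c, s | c. Since c | s, c = s. Since s = q, c = q. From q = z, c = z.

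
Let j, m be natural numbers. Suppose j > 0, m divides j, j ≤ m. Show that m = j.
Because m divides j and j > 0, m ≤ j. Since j ≤ m, m = j.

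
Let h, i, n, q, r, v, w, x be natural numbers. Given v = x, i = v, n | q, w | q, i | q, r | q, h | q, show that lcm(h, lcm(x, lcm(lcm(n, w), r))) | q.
i = v and v = x, therefore i = x. Because i | q, x | q. n | q and w | q, hence lcm(n, w) | q. r | q, so lcm(lcm(n, w), r) | q. x | q, so lcm(x, lcm(lcm(n, w), r)) | q. Because h | q, lcm(h, lcm(x, lcm(lcm(n, w), r))) | q.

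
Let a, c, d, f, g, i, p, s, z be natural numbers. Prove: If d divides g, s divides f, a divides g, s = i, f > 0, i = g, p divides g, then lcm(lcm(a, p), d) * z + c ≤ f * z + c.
a divides g and p divides g, hence lcm(a, p) divides g. Because d divides g, lcm(lcm(a, p), d) divides g. s = i and s divides f, hence i divides f. i = g, so g divides f. lcm(lcm(a, p), d) divides g, so lcm(lcm(a, p), d) divides f. Since f > 0, lcm(lcm(a, p), d) ≤ f. By multiplying by a non-negative, lcm(lcm(a, p), d) * z ≤ f * z. Then lcm(lcm(a, p), d) * z + c ≤ f * z + c.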